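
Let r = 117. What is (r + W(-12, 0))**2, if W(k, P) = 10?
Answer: 16129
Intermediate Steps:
(r + W(-12, 0))**2 = (117 + 10)**2 = 127**2 = 16129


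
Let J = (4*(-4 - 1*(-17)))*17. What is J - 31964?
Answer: -31080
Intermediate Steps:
J = 884 (J = (4*(-4 + 17))*17 = (4*13)*17 = 52*17 = 884)
J - 31964 = 884 - 31964 = -31080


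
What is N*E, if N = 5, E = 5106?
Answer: 25530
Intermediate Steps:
N*E = 5*5106 = 25530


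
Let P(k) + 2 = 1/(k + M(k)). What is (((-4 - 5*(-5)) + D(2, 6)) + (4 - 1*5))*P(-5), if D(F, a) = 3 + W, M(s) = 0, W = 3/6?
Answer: -517/10 ≈ -51.700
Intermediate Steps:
W = ½ (W = 3*(⅙) = ½ ≈ 0.50000)
D(F, a) = 7/2 (D(F, a) = 3 + ½ = 7/2)
P(k) = -2 + 1/k (P(k) = -2 + 1/(k + 0) = -2 + 1/k)
(((-4 - 5*(-5)) + D(2, 6)) + (4 - 1*5))*P(-5) = (((-4 - 5*(-5)) + 7/2) + (4 - 1*5))*(-2 + 1/(-5)) = (((-4 + 25) + 7/2) + (4 - 5))*(-2 - ⅕) = ((21 + 7/2) - 1)*(-11/5) = (49/2 - 1)*(-11/5) = (47/2)*(-11/5) = -517/10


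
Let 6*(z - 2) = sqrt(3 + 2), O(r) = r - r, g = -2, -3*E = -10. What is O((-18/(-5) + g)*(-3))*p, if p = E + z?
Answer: 0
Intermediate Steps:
E = 10/3 (E = -1/3*(-10) = 10/3 ≈ 3.3333)
O(r) = 0
z = 2 + sqrt(5)/6 (z = 2 + sqrt(3 + 2)/6 = 2 + sqrt(5)/6 ≈ 2.3727)
p = 16/3 + sqrt(5)/6 (p = 10/3 + (2 + sqrt(5)/6) = 16/3 + sqrt(5)/6 ≈ 5.7060)
O((-18/(-5) + g)*(-3))*p = 0*(16/3 + sqrt(5)/6) = 0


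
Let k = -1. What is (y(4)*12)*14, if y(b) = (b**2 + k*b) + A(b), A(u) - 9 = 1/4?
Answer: 3570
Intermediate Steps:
A(u) = 37/4 (A(u) = 9 + 1/4 = 37/4)
y(b) = 37/4 + b**2 - b (y(b) = (b**2 - b) + 37/4 = 37/4 + b**2 - b)
(y(4)*12)*14 = ((37/4 + 4**2 - 1*4)*12)*14 = ((37/4 + 16 - 4)*12)*14 = ((85/4)*12)*14 = 255*14 = 3570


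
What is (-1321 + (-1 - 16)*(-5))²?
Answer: 1527696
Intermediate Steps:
(-1321 + (-1 - 16)*(-5))² = (-1321 - 17*(-5))² = (-1321 + 85)² = (-1236)² = 1527696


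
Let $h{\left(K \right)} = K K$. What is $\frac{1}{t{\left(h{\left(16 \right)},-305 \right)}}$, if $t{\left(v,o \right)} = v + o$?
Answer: $- \frac{1}{49} \approx -0.020408$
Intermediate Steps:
$h{\left(K \right)} = K^{2}$
$t{\left(v,o \right)} = o + v$
$\frac{1}{t{\left(h{\left(16 \right)},-305 \right)}} = \frac{1}{-305 + 16^{2}} = \frac{1}{-305 + 256} = \frac{1}{-49} = - \frac{1}{49}$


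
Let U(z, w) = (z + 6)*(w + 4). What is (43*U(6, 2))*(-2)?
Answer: -6192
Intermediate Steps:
U(z, w) = (4 + w)*(6 + z) (U(z, w) = (6 + z)*(4 + w) = (4 + w)*(6 + z))
(43*U(6, 2))*(-2) = (43*(24 + 4*6 + 6*2 + 2*6))*(-2) = (43*(24 + 24 + 12 + 12))*(-2) = (43*72)*(-2) = 3096*(-2) = -6192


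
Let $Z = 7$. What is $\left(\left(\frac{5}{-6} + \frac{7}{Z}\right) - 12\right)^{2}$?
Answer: $\frac{5041}{36} \approx 140.03$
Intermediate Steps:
$\left(\left(\frac{5}{-6} + \frac{7}{Z}\right) - 12\right)^{2} = \left(\left(\frac{5}{-6} + \frac{7}{7}\right) - 12\right)^{2} = \left(\left(5 \left(- \frac{1}{6}\right) + 7 \cdot \frac{1}{7}\right) - 12\right)^{2} = \left(\left(- \frac{5}{6} + 1\right) - 12\right)^{2} = \left(\frac{1}{6} - 12\right)^{2} = \left(- \frac{71}{6}\right)^{2} = \frac{5041}{36}$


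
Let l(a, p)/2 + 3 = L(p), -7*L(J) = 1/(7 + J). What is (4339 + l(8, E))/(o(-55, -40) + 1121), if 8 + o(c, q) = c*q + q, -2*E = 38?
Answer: 181987/137466 ≈ 1.3239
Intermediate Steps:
E = -19 (E = -1/2*38 = -19)
L(J) = -1/(7*(7 + J))
l(a, p) = -6 - 2/(49 + 7*p) (l(a, p) = -6 + 2*(-1/(49 + 7*p)) = -6 - 2/(49 + 7*p))
o(c, q) = -8 + q + c*q (o(c, q) = -8 + (c*q + q) = -8 + (q + c*q) = -8 + q + c*q)
(4339 + l(8, E))/(o(-55, -40) + 1121) = (4339 + 2*(-148 - 21*(-19))/(7*(7 - 19)))/((-8 - 40 - 55*(-40)) + 1121) = (4339 + (2/7)*(-148 + 399)/(-12))/((-8 - 40 + 2200) + 1121) = (4339 + (2/7)*(-1/12)*251)/(2152 + 1121) = (4339 - 251/42)/3273 = (181987/42)*(1/3273) = 181987/137466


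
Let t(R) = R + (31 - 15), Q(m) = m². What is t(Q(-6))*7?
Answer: 364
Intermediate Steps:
t(R) = 16 + R (t(R) = R + 16 = 16 + R)
t(Q(-6))*7 = (16 + (-6)²)*7 = (16 + 36)*7 = 52*7 = 364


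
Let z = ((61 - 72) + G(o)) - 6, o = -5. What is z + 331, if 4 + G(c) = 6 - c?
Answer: 321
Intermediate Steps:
G(c) = 2 - c (G(c) = -4 + (6 - c) = 2 - c)
z = -10 (z = ((61 - 72) + (2 - 1*(-5))) - 6 = (-11 + (2 + 5)) - 6 = (-11 + 7) - 6 = -4 - 6 = -10)
z + 331 = -10 + 331 = 321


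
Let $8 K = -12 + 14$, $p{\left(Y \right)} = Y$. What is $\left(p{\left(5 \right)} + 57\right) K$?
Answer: $\frac{31}{2} \approx 15.5$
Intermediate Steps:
$K = \frac{1}{4}$ ($K = \frac{-12 + 14}{8} = \frac{1}{8} \cdot 2 = \frac{1}{4} \approx 0.25$)
$\left(p{\left(5 \right)} + 57\right) K = \left(5 + 57\right) \frac{1}{4} = 62 \cdot \frac{1}{4} = \frac{31}{2}$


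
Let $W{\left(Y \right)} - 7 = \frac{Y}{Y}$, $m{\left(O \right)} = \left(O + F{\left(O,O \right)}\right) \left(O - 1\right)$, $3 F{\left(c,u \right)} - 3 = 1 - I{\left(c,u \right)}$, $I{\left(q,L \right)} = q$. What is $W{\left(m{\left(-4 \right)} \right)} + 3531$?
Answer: $3539$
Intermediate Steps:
$F{\left(c,u \right)} = \frac{4}{3} - \frac{c}{3}$ ($F{\left(c,u \right)} = 1 + \frac{1 - c}{3} = 1 - \left(- \frac{1}{3} + \frac{c}{3}\right) = \frac{4}{3} - \frac{c}{3}$)
$m{\left(O \right)} = \left(-1 + O\right) \left(\frac{4}{3} + \frac{2 O}{3}\right)$ ($m{\left(O \right)} = \left(O - \left(- \frac{4}{3} + \frac{O}{3}\right)\right) \left(O - 1\right) = \left(\frac{4}{3} + \frac{2 O}{3}\right) \left(-1 + O\right) = \left(-1 + O\right) \left(\frac{4}{3} + \frac{2 O}{3}\right)$)
$W{\left(Y \right)} = 8$ ($W{\left(Y \right)} = 7 + \frac{Y}{Y} = 7 + 1 = 8$)
$W{\left(m{\left(-4 \right)} \right)} + 3531 = 8 + 3531 = 3539$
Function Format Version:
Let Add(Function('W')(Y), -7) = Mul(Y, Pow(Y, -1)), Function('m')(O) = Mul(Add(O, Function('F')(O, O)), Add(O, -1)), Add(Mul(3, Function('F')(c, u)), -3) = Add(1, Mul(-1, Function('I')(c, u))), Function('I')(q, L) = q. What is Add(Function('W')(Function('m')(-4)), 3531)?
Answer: 3539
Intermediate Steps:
Function('F')(c, u) = Add(Rational(4, 3), Mul(Rational(-1, 3), c)) (Function('F')(c, u) = Add(1, Mul(Rational(1, 3), Add(1, Mul(-1, c)))) = Add(1, Add(Rational(1, 3), Mul(Rational(-1, 3), c))) = Add(Rational(4, 3), Mul(Rational(-1, 3), c)))
Function('m')(O) = Mul(Add(-1, O), Add(Rational(4, 3), Mul(Rational(2, 3), O))) (Function('m')(O) = Mul(Add(O, Add(Rational(4, 3), Mul(Rational(-1, 3), O))), Add(O, -1)) = Mul(Add(Rational(4, 3), Mul(Rational(2, 3), O)), Add(-1, O)) = Mul(Add(-1, O), Add(Rational(4, 3), Mul(Rational(2, 3), O))))
Function('W')(Y) = 8 (Function('W')(Y) = Add(7, Mul(Y, Pow(Y, -1))) = Add(7, 1) = 8)
Add(Function('W')(Function('m')(-4)), 3531) = Add(8, 3531) = 3539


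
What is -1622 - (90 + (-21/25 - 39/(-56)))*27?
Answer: -5667373/1400 ≈ -4048.1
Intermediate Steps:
-1622 - (90 + (-21/25 - 39/(-56)))*27 = -1622 - (90 + (-21*1/25 - 39*(-1/56)))*27 = -1622 - (90 + (-21/25 + 39/56))*27 = -1622 - (90 - 201/1400)*27 = -1622 - 125799*27/1400 = -1622 - 1*3396573/1400 = -1622 - 3396573/1400 = -5667373/1400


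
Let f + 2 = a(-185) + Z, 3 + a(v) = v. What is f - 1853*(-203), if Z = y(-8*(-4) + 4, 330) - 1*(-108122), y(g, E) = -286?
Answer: 483805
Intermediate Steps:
a(v) = -3 + v
Z = 107836 (Z = -286 - 1*(-108122) = -286 + 108122 = 107836)
f = 107646 (f = -2 + ((-3 - 185) + 107836) = -2 + (-188 + 107836) = -2 + 107648 = 107646)
f - 1853*(-203) = 107646 - 1853*(-203) = 107646 + 376159 = 483805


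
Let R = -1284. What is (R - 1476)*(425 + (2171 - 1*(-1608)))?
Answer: -11603040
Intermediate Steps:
(R - 1476)*(425 + (2171 - 1*(-1608))) = (-1284 - 1476)*(425 + (2171 - 1*(-1608))) = -2760*(425 + (2171 + 1608)) = -2760*(425 + 3779) = -2760*4204 = -11603040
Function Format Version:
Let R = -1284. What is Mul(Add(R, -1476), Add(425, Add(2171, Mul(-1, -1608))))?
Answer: -11603040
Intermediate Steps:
Mul(Add(R, -1476), Add(425, Add(2171, Mul(-1, -1608)))) = Mul(Add(-1284, -1476), Add(425, Add(2171, Mul(-1, -1608)))) = Mul(-2760, Add(425, Add(2171, 1608))) = Mul(-2760, Add(425, 3779)) = Mul(-2760, 4204) = -11603040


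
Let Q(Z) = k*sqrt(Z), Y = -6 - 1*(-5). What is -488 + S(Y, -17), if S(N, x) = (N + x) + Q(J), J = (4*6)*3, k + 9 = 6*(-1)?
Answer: -506 - 90*sqrt(2) ≈ -633.28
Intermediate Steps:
k = -15 (k = -9 + 6*(-1) = -9 - 6 = -15)
Y = -1 (Y = -6 + 5 = -1)
J = 72 (J = 24*3 = 72)
Q(Z) = -15*sqrt(Z)
S(N, x) = N + x - 90*sqrt(2) (S(N, x) = (N + x) - 90*sqrt(2) = N + x - 90*sqrt(2))
-488 + S(Y, -17) = -488 + (-1 - 17 - 90*sqrt(2)) = -488 + (-18 - 90*sqrt(2)) = -506 - 90*sqrt(2)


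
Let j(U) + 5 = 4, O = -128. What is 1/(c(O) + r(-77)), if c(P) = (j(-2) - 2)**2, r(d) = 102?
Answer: 1/111 ≈ 0.0090090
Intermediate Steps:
j(U) = -1 (j(U) = -5 + 4 = -1)
c(P) = 9 (c(P) = (-1 - 2)**2 = (-3)**2 = 9)
1/(c(O) + r(-77)) = 1/(9 + 102) = 1/111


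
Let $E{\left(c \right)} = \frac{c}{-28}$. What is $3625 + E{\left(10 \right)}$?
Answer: $\frac{50745}{14} \approx 3624.6$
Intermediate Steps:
$E{\left(c \right)} = - \frac{c}{28}$ ($E{\left(c \right)} = c \left(- \frac{1}{28}\right) = - \frac{c}{28}$)
$3625 + E{\left(10 \right)} = 3625 - \frac{5}{14} = \frac{50745}{14}$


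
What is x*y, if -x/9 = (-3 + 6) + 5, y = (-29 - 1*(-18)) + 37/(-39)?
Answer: 11184/13 ≈ 860.31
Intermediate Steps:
y = -466/39 (y = (-29 + 18) + 37*(-1/39) = -11 - 37/39 = -466/39 ≈ -11.949)
x = -72 (x = -9*((-3 + 6) + 5) = -9*(3 + 5) = -9*8 = -72)
x*y = -72*(-466/39) = 11184/13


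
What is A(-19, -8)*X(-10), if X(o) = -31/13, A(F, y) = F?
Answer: 589/13 ≈ 45.308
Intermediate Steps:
X(o) = -31/13 (X(o) = -31*1/13 = -31/13)
A(-19, -8)*X(-10) = -19*(-31/13) = 589/13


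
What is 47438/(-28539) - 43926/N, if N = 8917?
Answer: -1676608760/254482263 ≈ -6.5883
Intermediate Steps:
47438/(-28539) - 43926/N = 47438/(-28539) - 43926/8917 = 47438*(-1/28539) - 43926*1/8917 = -47438/28539 - 43926/8917 = -1676608760/254482263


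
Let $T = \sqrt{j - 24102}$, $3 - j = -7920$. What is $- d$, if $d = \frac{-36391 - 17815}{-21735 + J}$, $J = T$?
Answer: $- \frac{196361235}{78737734} - \frac{27103 i \sqrt{16179}}{236213202} \approx -2.4939 - 0.014594 i$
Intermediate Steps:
$j = 7923$ ($j = 3 - -7920 = 3 + 7920 = 7923$)
$T = i \sqrt{16179}$ ($T = \sqrt{7923 - 24102} = \sqrt{-16179} = i \sqrt{16179} \approx 127.2 i$)
$J = i \sqrt{16179} \approx 127.2 i$
$d = - \frac{54206}{-21735 + i \sqrt{16179}}$ ($d = \frac{-36391 - 17815}{-21735 + i \sqrt{16179}} = - \frac{54206}{-21735 + i \sqrt{16179}} \approx 2.4939 + 0.014594 i$)
$- d = - (\frac{196361235}{78737734} + \frac{27103 i \sqrt{16179}}{236213202}) = - \frac{196361235}{78737734} - \frac{27103 i \sqrt{16179}}{236213202}$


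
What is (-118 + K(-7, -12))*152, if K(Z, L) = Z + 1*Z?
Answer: -20064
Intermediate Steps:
K(Z, L) = 2*Z (K(Z, L) = Z + Z = 2*Z)
(-118 + K(-7, -12))*152 = (-118 + 2*(-7))*152 = (-118 - 14)*152 = -132*152 = -20064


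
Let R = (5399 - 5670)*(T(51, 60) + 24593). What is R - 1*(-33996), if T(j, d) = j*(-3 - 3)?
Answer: -6547781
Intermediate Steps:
T(j, d) = -6*j (T(j, d) = j*(-6) = -6*j)
R = -6581777 (R = (5399 - 5670)*(-6*51 + 24593) = -271*(-306 + 24593) = -271*24287 = -6581777)
R - 1*(-33996) = -6581777 - 1*(-33996) = -6581777 + 33996 = -6547781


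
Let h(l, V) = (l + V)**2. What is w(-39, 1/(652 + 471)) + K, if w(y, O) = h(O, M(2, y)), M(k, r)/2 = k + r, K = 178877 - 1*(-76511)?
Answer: 328982989253/1261129 ≈ 2.6086e+5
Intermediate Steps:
K = 255388 (K = 178877 + 76511 = 255388)
M(k, r) = 2*k + 2*r (M(k, r) = 2*(k + r) = 2*k + 2*r)
h(l, V) = (V + l)**2
w(y, O) = (4 + O + 2*y)**2 (w(y, O) = ((2*2 + 2*y) + O)**2 = ((4 + 2*y) + O)**2 = (4 + O + 2*y)**2)
w(-39, 1/(652 + 471)) + K = (4 + 1/(652 + 471) + 2*(-39))**2 + 255388 = (4 + 1/1123 - 78)**2 + 255388 = (-83101/1123)**2 + 255388 = 6905776201/1261129 + 255388 = 328982989253/1261129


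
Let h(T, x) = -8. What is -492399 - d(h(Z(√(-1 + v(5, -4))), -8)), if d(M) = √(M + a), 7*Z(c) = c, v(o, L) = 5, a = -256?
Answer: -492399 - 2*I*√66 ≈ -4.924e+5 - 16.248*I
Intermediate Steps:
Z(c) = c/7
d(M) = √(-256 + M) (d(M) = √(M - 256) = √(-256 + M))
-492399 - d(h(Z(√(-1 + v(5, -4))), -8)) = -492399 - √(-256 - 8) = -492399 - √(-264) = -492399 - 2*I*√66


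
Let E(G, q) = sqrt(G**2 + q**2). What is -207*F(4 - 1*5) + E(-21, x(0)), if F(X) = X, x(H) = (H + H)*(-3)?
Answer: 228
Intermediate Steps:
x(H) = -6*H (x(H) = (2*H)*(-3) = -6*H)
-207*F(4 - 1*5) + E(-21, x(0)) = -207*(4 - 1*5) + sqrt((-21)**2 + (-6*0)**2) = -207*(4 - 5) + sqrt(441 + 0**2) = -207*(-1) + sqrt(441 + 0) = 207 + sqrt(441) = 207 + 21 = 228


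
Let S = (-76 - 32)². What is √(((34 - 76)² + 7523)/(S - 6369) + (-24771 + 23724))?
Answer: I*√29305590510/5295 ≈ 32.33*I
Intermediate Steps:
S = 11664 (S = (-108)² = 11664)
√(((34 - 76)² + 7523)/(S - 6369) + (-24771 + 23724)) = √(((34 - 76)² + 7523)/(11664 - 6369) + (-24771 + 23724)) = √(((-42)² + 7523)/5295 - 1047) = √((1764 + 7523)*(1/5295) - 1047) = √(9287*(1/5295) - 1047) = √(9287/5295 - 1047) = √(-5534578/5295) = I*√29305590510/5295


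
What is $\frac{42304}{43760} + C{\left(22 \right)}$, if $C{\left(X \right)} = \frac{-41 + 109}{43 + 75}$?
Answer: $\frac{248986}{161365} \approx 1.543$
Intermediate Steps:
$C{\left(X \right)} = \frac{34}{59}$ ($C{\left(X \right)} = \frac{68}{118} = 68 \cdot \frac{1}{118} = \frac{34}{59}$)
$\frac{42304}{43760} + C{\left(22 \right)} = \frac{42304}{43760} + \frac{34}{59} = 42304 \cdot \frac{1}{43760} + \frac{34}{59} = \frac{2644}{2735} + \frac{34}{59} = \frac{248986}{161365}$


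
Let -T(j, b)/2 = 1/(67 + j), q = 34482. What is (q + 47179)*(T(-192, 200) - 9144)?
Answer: -93338359678/125 ≈ -7.4671e+8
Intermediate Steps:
T(j, b) = -2/(67 + j)
(q + 47179)*(T(-192, 200) - 9144) = (34482 + 47179)*(-2/(67 - 192) - 9144) = 81661*(-2/(-125) - 9144) = 81661*(-2*(-1/125) - 9144) = 81661*(2/125 - 9144) = 81661*(-1142998/125) = -93338359678/125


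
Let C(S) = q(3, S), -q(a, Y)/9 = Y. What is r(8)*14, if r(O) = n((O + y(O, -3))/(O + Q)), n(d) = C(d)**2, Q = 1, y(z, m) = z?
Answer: 3584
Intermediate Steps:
q(a, Y) = -9*Y
C(S) = -9*S
n(d) = 81*d**2 (n(d) = (-9*d)**2 = 81*d**2)
r(O) = 324*O**2/(1 + O)**2 (r(O) = 81*((O + O)/(O + 1))**2 = 81*((2*O)/(1 + O))**2 = 81*(2*O/(1 + O))**2 = 81*(4*O**2/(1 + O)**2) = 324*O**2/(1 + O)**2)
r(8)*14 = (324*8**2/(1 + 8)**2)*14 = (324*64/9**2)*14 = (324*64*(1/81))*14 = 256*14 = 3584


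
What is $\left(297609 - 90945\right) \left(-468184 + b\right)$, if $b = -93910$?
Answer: $-116164594416$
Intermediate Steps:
$\left(297609 - 90945\right) \left(-468184 + b\right) = \left(297609 - 90945\right) \left(-468184 - 93910\right) = 206664 \left(-562094\right) = -116164594416$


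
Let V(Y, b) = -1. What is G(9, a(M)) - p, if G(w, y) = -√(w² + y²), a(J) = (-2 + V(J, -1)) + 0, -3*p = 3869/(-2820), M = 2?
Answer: -3869/8460 - 3*√10 ≈ -9.9442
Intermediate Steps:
p = 3869/8460 (p = -3869/(3*(-2820)) = -3869*(-1)/(3*2820) = -⅓*(-3869/2820) = 3869/8460 ≈ 0.45733)
a(J) = -3 (a(J) = (-2 - 1) + 0 = -3 + 0 = -3)
G(9, a(M)) - p = -√(9² + (-3)²) - 1*3869/8460 = -√(81 + 9) - 3869/8460 = -√90 - 3869/8460 = -3*√10 - 3869/8460 = -3869/8460 - 3*√10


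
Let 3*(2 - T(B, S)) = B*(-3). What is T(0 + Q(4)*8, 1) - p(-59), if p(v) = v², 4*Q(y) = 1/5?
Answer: -17393/5 ≈ -3478.6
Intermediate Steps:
Q(y) = 1/20 (Q(y) = (¼)/5 = (¼)*(⅕) = 1/20)
T(B, S) = 2 + B (T(B, S) = 2 - B*(-3)/3 = 2 - (-1)*B = 2 + B)
T(0 + Q(4)*8, 1) - p(-59) = (2 + (0 + (1/20)*8)) - 1*(-59)² = (2 + (0 + ⅖)) - 1*3481 = (2 + ⅖) - 3481 = 12/5 - 3481 = -17393/5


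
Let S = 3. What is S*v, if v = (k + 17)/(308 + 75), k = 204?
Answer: 663/383 ≈ 1.7311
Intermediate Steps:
v = 221/383 (v = (204 + 17)/(308 + 75) = 221/383 ≈ 0.57702)
S*v = 3*(221/383) = 663/383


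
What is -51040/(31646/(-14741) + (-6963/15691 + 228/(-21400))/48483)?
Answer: 30931167066821528000/1301006344997183 ≈ 23775.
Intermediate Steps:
-51040/(31646/(-14741) + (-6963/15691 + 228/(-21400))/48483) = -51040/(31646*(-1/14741) + (-6963*1/15691 + 228*(-1/21400))*(1/48483)) = -51040/(-31646/14741 + (-6963/15691 - 57/5350)*(1/48483)) = -51040/(-31646/14741 - 38146437/83946850*1/48483) = -51040/(-31646/14741 - 4238493/452221680950) = -51040/(-14311069794969013/6666199798883950) = -51040*(-6666199798883950/14311069794969013) = 30931167066821528000/1301006344997183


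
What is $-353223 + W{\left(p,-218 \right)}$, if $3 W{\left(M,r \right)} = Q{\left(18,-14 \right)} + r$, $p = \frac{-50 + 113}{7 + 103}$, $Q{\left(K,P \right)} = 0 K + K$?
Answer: $- \frac{1059869}{3} \approx -3.5329 \cdot 10^{5}$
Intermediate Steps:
$Q{\left(K,P \right)} = K$ ($Q{\left(K,P \right)} = 0 + K = K$)
$p = \frac{63}{110} \approx 0.57273$
$W{\left(M,r \right)} = 6 + \frac{r}{3}$ ($W{\left(M,r \right)} = \frac{18 + r}{3} = 6 + \frac{r}{3}$)
$-353223 + W{\left(p,-218 \right)} = -353223 + \left(6 + \frac{1}{3} \left(-218\right)\right) = -353223 + \left(6 - \frac{218}{3}\right) = -353223 - \frac{200}{3} = - \frac{1059869}{3}$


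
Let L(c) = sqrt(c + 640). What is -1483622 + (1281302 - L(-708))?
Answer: -202320 - 2*I*sqrt(17) ≈ -2.0232e+5 - 8.2462*I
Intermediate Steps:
L(c) = sqrt(640 + c)
-1483622 + (1281302 - L(-708)) = -1483622 + (1281302 - sqrt(640 - 708)) = -1483622 + (1281302 - sqrt(-68)) = -1483622 + (1281302 - 2*I*sqrt(17)) = -202320 - 2*I*sqrt(17)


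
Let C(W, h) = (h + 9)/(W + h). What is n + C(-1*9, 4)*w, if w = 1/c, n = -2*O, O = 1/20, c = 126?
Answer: -38/315 ≈ -0.12063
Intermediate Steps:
O = 1/20 ≈ 0.050000
C(W, h) = (9 + h)/(W + h)
n = -1/10 (n = -2*1/20 = -1/10 ≈ -0.10000)
w = 1/126 ≈ 0.0079365
n + C(-1*9, 4)*w = -1/10 + ((9 + 4)/(-1*9 + 4))*(1/126) = -1/10 + (13/(-9 + 4))*(1/126) = -1/10 + (13/(-5))*(1/126) = -1/10 - 1/5*13*(1/126) = -1/10 - 13/5*1/126 = -1/10 - 13/630 = -38/315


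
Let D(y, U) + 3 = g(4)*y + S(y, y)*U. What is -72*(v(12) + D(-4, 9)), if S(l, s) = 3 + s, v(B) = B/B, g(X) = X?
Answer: 1944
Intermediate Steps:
v(B) = 1
D(y, U) = -3 + 4*y + U*(3 + y) (D(y, U) = -3 + (4*y + (3 + y)*U) = -3 + (4*y + U*(3 + y)) = -3 + 4*y + U*(3 + y))
-72*(v(12) + D(-4, 9)) = -72*(1 + (-3 + 4*(-4) + 9*(3 - 4))) = -72*(1 + (-3 - 16 + 9*(-1))) = -72*(1 + (-3 - 16 - 9)) = -72*(1 - 28) = -72*(-27) = 1944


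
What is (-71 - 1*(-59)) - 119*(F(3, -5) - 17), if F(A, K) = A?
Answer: 1654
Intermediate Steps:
(-71 - 1*(-59)) - 119*(F(3, -5) - 17) = (-71 - 1*(-59)) - 119*(3 - 17) = (-71 + 59) - 119*(-14) = -12 + 1666 = 1654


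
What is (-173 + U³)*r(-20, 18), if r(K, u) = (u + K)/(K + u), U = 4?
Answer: -109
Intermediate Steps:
r(K, u) = 1 (r(K, u) = (K + u)/(K + u) = 1)
(-173 + U³)*r(-20, 18) = (-173 + 4³)*1 = (-173 + 64)*1 = -109*1 = -109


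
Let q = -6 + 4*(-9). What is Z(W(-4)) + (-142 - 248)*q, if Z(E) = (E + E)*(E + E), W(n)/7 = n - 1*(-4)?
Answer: 16380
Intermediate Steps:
W(n) = 28 + 7*n (W(n) = 7*(n - 1*(-4)) = 7*(n + 4) = 7*(4 + n) = 28 + 7*n)
Z(E) = 4*E² (Z(E) = (2*E)*(2*E) = 4*E²)
q = -42 (q = -6 - 36 = -42)
Z(W(-4)) + (-142 - 248)*q = 4*(28 + 7*(-4))² + (-142 - 248)*(-42) = 4*(28 - 28)² - 390*(-42) = 4*0² + 16380 = 4*0 + 16380 = 0 + 16380 = 16380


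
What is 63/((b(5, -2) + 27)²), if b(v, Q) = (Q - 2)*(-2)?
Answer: 9/175 ≈ 0.051429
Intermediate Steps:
b(v, Q) = 4 - 2*Q (b(v, Q) = (-2 + Q)*(-2) = 4 - 2*Q)
63/((b(5, -2) + 27)²) = 63/(((4 - 2*(-2)) + 27)²) = 63/(((4 + 4) + 27)²) = 63/((8 + 27)²) = 63/(35²) = 63/1225 = 63*(1/1225) = 9/175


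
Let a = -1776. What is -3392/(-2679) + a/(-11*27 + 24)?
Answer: 1894640/243789 ≈ 7.7716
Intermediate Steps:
-3392/(-2679) + a/(-11*27 + 24) = -3392/(-2679) - 1776/(-11*27 + 24) = -3392*(-1/2679) - 1776/(-297 + 24) = 3392/2679 - 1776/(-273) = 3392/2679 - 1776*(-1/273) = 3392/2679 + 592/91 = 1894640/243789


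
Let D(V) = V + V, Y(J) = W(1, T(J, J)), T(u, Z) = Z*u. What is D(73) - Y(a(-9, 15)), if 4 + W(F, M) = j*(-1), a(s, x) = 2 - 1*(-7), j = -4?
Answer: 146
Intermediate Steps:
a(s, x) = 9 (a(s, x) = 2 + 7 = 9)
W(F, M) = 0 (W(F, M) = -4 - 4*(-1) = -4 + 4 = 0)
Y(J) = 0
D(V) = 2*V
D(73) - Y(a(-9, 15)) = 2*73 - 1*0 = 146 + 0 = 146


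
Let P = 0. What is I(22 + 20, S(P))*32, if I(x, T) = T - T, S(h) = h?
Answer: 0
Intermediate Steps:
I(x, T) = 0
I(22 + 20, S(P))*32 = 0*32 = 0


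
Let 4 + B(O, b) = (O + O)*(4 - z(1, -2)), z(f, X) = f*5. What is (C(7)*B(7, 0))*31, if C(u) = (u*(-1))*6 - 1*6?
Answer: 26784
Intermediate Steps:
z(f, X) = 5*f
B(O, b) = -4 - 2*O (B(O, b) = -4 + (O + O)*(4 - 5) = -4 + (2*O)*(4 - 1*5) = -4 + (2*O)*(4 - 5) = -4 + (2*O)*(-1) = -4 - 2*O)
C(u) = -6 - 6*u (C(u) = -u*6 - 6 = -6*u - 6 = -6 - 6*u)
(C(7)*B(7, 0))*31 = ((-6 - 6*7)*(-4 - 2*7))*31 = ((-6 - 42)*(-4 - 14))*31 = -48*(-18)*31 = 864*31 = 26784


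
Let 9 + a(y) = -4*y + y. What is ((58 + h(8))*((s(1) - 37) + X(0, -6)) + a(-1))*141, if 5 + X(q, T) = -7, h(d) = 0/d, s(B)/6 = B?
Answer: -352500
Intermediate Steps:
s(B) = 6*B
h(d) = 0
X(q, T) = -12 (X(q, T) = -5 - 7 = -12)
a(y) = -9 - 3*y (a(y) = -9 + (-4*y + y) = -9 - 3*y)
((58 + h(8))*((s(1) - 37) + X(0, -6)) + a(-1))*141 = ((58 + 0)*((6*1 - 37) - 12) + (-9 - 3*(-1)))*141 = (58*((6 - 37) - 12) + (-9 + 3))*141 = (58*(-31 - 12) - 6)*141 = (58*(-43) - 6)*141 = (-2494 - 6)*141 = -2500*141 = -352500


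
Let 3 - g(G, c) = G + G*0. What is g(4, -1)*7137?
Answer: -7137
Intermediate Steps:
g(G, c) = 3 - G (g(G, c) = 3 - (G + G*0) = 3 - (G + 0) = 3 - G)
g(4, -1)*7137 = (3 - 1*4)*7137 = (3 - 4)*7137 = -1*7137 = -7137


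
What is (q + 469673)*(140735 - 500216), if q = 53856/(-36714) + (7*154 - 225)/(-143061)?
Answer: -49266377336429694328/291796753 ≈ -1.6884e+11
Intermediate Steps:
q = -1289335043/875390259 (q = 53856*(-1/36714) + (1078 - 225)*(-1/143061) = -8976/6119 + 853*(-1/143061) = -8976/6119 - 853/143061 = -1289335043/875390259 ≈ -1.4729)
(q + 469673)*(140735 - 500216) = (-1289335043/875390259 + 469673)*(140735 - 500216) = (411145879780264/875390259)*(-359481) = -49266377336429694328/291796753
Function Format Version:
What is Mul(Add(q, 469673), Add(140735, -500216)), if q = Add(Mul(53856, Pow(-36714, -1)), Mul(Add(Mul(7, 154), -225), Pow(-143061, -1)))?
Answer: Rational(-49266377336429694328, 291796753) ≈ -1.6884e+11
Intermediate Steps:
q = Rational(-1289335043, 875390259) (q = Add(Mul(53856, Rational(-1, 36714)), Mul(Add(1078, -225), Rational(-1, 143061))) = Add(Rational(-8976, 6119), Mul(853, Rational(-1, 143061))) = Add(Rational(-8976, 6119), Rational(-853, 143061)) = Rational(-1289335043, 875390259) ≈ -1.4729)
Mul(Add(q, 469673), Add(140735, -500216)) = Mul(Add(Rational(-1289335043, 875390259), 469673), Add(140735, -500216)) = Mul(Rational(411145879780264, 875390259), -359481) = Rational(-49266377336429694328, 291796753)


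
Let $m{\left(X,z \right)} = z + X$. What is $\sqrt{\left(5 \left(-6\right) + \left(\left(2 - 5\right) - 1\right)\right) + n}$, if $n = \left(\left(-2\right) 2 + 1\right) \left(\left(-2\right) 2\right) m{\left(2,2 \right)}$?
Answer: $\sqrt{14} \approx 3.7417$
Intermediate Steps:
$m{\left(X,z \right)} = X + z$
$n = 48$ ($n = \left(\left(-2\right) 2 + 1\right) \left(\left(-2\right) 2\right) \left(2 + 2\right) = \left(-4 + 1\right) \left(-4\right) 4 = \left(-3\right) \left(-4\right) 4 = 12 \cdot 4 = 48$)
$\sqrt{\left(5 \left(-6\right) + \left(\left(2 - 5\right) - 1\right)\right) + n} = \sqrt{\left(5 \left(-6\right) + \left(\left(2 - 5\right) - 1\right)\right) + 48} = \sqrt{\left(-30 - 4\right) + 48} = \sqrt{-34 + 48} = \sqrt{14}$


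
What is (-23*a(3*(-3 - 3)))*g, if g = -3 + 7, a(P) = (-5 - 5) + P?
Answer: 2576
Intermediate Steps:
a(P) = -10 + P
g = 4
(-23*a(3*(-3 - 3)))*g = -23*(-10 + 3*(-3 - 3))*4 = -23*(-10 + 3*(-6))*4 = -23*(-10 - 18)*4 = -23*(-28)*4 = 644*4 = 2576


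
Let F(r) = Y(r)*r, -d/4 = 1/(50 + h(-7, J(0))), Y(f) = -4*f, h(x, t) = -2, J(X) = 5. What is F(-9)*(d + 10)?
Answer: -3213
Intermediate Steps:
d = -1/12 (d = -4/(50 - 2) = -4/48 = -4*1/48 = -1/12 ≈ -0.083333)
F(r) = -4*r**2 (F(r) = (-4*r)*r = -4*r**2)
F(-9)*(d + 10) = (-4*(-9)**2)*(-1/12 + 10) = -4*81*(119/12) = -324*119/12 = -3213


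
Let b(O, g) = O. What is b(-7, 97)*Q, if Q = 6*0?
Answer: 0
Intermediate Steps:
Q = 0
b(-7, 97)*Q = -7*0 = 0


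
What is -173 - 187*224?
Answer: -42061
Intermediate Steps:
-173 - 187*224 = -173 - 41888 = -42061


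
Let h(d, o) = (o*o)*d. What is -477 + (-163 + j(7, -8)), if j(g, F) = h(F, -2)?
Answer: -672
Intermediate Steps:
h(d, o) = d*o**2 (h(d, o) = o**2*d = d*o**2)
j(g, F) = 4*F (j(g, F) = F*(-2)**2 = F*4 = 4*F)
-477 + (-163 + j(7, -8)) = -477 + (-163 + 4*(-8)) = -477 + (-163 - 32) = -477 - 195 = -672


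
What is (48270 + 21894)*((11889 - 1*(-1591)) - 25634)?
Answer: -852773256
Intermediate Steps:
(48270 + 21894)*((11889 - 1*(-1591)) - 25634) = 70164*((11889 + 1591) - 25634) = 70164*(13480 - 25634) = 70164*(-12154) = -852773256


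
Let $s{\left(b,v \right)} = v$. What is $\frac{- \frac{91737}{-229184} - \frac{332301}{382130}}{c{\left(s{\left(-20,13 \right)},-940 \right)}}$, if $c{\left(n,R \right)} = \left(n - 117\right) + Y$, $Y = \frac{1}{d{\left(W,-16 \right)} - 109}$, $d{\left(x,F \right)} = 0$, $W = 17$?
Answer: $\frac{746697461761}{165478785787840} \approx 0.0045123$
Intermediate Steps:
$Y = - \frac{1}{109}$ ($Y = \frac{1}{0 - 109} = \frac{1}{-109} = - \frac{1}{109} \approx -0.0091743$)
$c{\left(n,R \right)} = - \frac{12754}{109} + n$ ($c{\left(n,R \right)} = \left(n - 117\right) - \frac{1}{109} = \left(-117 + n\right) - \frac{1}{109} = - \frac{12754}{109} + n$)
$\frac{- \frac{91737}{-229184} - \frac{332301}{382130}}{c{\left(s{\left(-20,13 \right)},-940 \right)}} = \frac{- \frac{91737}{-229184} - \frac{332301}{382130}}{- \frac{12754}{109} + 13} = \frac{\left(-91737\right) \left(- \frac{1}{229184}\right) - \frac{332301}{382130}}{- \frac{11337}{109}} = \left(\frac{91737}{229184} - \frac{332301}{382130}\right) \left(- \frac{109}{11337}\right) = \left(- \frac{20551306287}{43789040960}\right) \left(- \frac{109}{11337}\right) = \frac{746697461761}{165478785787840}$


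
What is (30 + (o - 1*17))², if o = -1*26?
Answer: 169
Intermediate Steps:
o = -26
(30 + (o - 1*17))² = (30 + (-26 - 1*17))² = (30 + (-26 - 17))² = (30 - 43)² = (-13)² = 169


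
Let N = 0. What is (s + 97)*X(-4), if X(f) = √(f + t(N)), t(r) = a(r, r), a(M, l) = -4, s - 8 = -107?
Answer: -4*I*√2 ≈ -5.6569*I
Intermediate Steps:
s = -99 (s = 8 - 107 = -99)
t(r) = -4
X(f) = √(-4 + f) (X(f) = √(f - 4) = √(-4 + f))
(s + 97)*X(-4) = (-99 + 97)*√(-4 - 4) = -4*I*√2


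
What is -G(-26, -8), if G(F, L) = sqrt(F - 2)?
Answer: -2*I*sqrt(7) ≈ -5.2915*I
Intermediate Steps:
G(F, L) = sqrt(-2 + F)
-G(-26, -8) = -sqrt(-2 - 26) = -sqrt(-28) = -2*I*sqrt(7)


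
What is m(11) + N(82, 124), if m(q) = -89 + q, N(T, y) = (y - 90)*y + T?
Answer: 4220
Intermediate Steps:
N(T, y) = T + y*(-90 + y) (N(T, y) = (-90 + y)*y + T = y*(-90 + y) + T = T + y*(-90 + y))
m(11) + N(82, 124) = (-89 + 11) + (82 + 124**2 - 90*124) = -78 + (82 + 15376 - 11160) = -78 + 4298 = 4220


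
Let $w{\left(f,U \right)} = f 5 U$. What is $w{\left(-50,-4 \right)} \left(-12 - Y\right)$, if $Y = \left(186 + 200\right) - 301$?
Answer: $-97000$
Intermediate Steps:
$w{\left(f,U \right)} = 5 U f$ ($w{\left(f,U \right)} = 5 f U = 5 U f$)
$Y = 85$ ($Y = 386 - 301 = 85$)
$w{\left(-50,-4 \right)} \left(-12 - Y\right) = 5 \left(-4\right) \left(-50\right) \left(-12 - 85\right) = 1000 \left(-12 - 85\right) = 1000 \left(-97\right) = -97000$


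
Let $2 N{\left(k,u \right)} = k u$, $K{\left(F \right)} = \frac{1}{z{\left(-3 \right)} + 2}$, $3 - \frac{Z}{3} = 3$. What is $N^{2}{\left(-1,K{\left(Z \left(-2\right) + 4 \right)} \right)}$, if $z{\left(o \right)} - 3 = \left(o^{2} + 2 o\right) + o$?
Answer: $\frac{1}{100} \approx 0.01$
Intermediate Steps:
$Z = 0$ ($Z = 9 - 9 = 0$)
$z{\left(o \right)} = 3 + o^{2} + 3 o$ ($z{\left(o \right)} = 3 + \left(\left(o^{2} + 2 o\right) + o\right) = 3 + \left(o^{2} + 3 o\right) = 3 + o^{2} + 3 o$)
$K{\left(F \right)} = \frac{1}{5}$ ($K{\left(F \right)} = \frac{1}{\left(3 + \left(-3\right)^{2} + 3 \left(-3\right)\right) + 2} = \frac{1}{\left(3 + 9 - 9\right) + 2} = \frac{1}{3 + 2} = \frac{1}{5}$)
$N{\left(k,u \right)} = \frac{k u}{2}$
$N^{2}{\left(-1,K{\left(Z \left(-2\right) + 4 \right)} \right)} = \left(\frac{1}{2} \left(-1\right) \frac{1}{5}\right)^{2} = \left(- \frac{1}{10}\right)^{2} = \frac{1}{100}$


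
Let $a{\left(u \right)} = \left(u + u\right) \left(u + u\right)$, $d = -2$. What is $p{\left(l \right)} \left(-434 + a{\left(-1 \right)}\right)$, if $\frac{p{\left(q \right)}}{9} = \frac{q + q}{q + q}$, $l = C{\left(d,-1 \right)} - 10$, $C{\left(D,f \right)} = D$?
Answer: $-3870$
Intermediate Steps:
$l = -12$ ($l = -2 - 10 = -12$)
$p{\left(q \right)} = 9$ ($p{\left(q \right)} = 9 \frac{q + q}{q + q} = 9 \frac{2 q}{2 q} = 9 \cdot 2 q \frac{1}{2 q} = 9 \cdot 1 = 9$)
$a{\left(u \right)} = 4 u^{2}$ ($a{\left(u \right)} = 2 u 2 u = 4 u^{2}$)
$p{\left(l \right)} \left(-434 + a{\left(-1 \right)}\right) = 9 \left(-434 + 4 \left(-1\right)^{2}\right) = 9 \left(-434 + 4 \cdot 1\right) = 9 \left(-434 + 4\right) = 9 \left(-430\right) = -3870$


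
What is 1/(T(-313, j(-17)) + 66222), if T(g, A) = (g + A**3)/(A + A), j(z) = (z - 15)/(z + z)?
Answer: 9248/610887383 ≈ 1.5139e-5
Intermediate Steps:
j(z) = (-15 + z)/(2*z) (j(z) = (-15 + z)/((2*z)) = (-15 + z)*(1/(2*z)) = (-15 + z)/(2*z))
T(g, A) = (g + A**3)/(2*A) (T(g, A) = (g + A**3)/((2*A)) = (g + A**3)*(1/(2*A)) = (g + A**3)/(2*A))
1/(T(-313, j(-17)) + 66222) = 1/((-313 + ((1/2)*(-15 - 17)/(-17))**3)/(2*(((1/2)*(-15 - 17)/(-17)))) + 66222) = 1/((-313 + ((1/2)*(-1/17)*(-32))**3)/(2*(((1/2)*(-1/17)*(-32)))) + 66222) = 1/((-313 + (16/17)**3)/(2*(16/17)) + 66222) = 1/((1/2)*(17/16)*(-313 + 4096/4913) + 66222) = 1/((1/2)*(17/16)*(-1533673/4913) + 66222) = 1/(-1533673/9248 + 66222) = 1/(610887383/9248) = 9248/610887383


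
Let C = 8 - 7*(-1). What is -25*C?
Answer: -375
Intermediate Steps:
C = 15 (C = 8 + 7 = 15)
-25*C = -25*15 = -375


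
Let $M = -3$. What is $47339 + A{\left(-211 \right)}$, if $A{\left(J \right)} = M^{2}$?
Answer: $47348$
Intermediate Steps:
$A{\left(J \right)} = 9$ ($A{\left(J \right)} = \left(-3\right)^{2} = 9$)
$47339 + A{\left(-211 \right)} = 47339 + 9 = 47348$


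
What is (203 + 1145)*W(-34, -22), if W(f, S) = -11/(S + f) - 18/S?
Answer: 210625/154 ≈ 1367.7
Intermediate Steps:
W(f, S) = -18/S - 11/(S + f)
(203 + 1145)*W(-34, -22) = (203 + 1145)*((-29*(-22) - 18*(-34))/((-22)*(-22 - 34))) = 1348*(-1/22*(638 + 612)/(-56)) = 1348*(-1/22*(-1/56)*1250) = 1348*(625/616) = 210625/154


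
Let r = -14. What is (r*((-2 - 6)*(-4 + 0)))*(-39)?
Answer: 17472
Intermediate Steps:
(r*((-2 - 6)*(-4 + 0)))*(-39) = -14*(-2 - 6)*(-4 + 0)*(-39) = -(-112)*(-4)*(-39) = -14*32*(-39) = -448*(-39) = 17472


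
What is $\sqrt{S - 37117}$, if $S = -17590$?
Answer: $i \sqrt{54707} \approx 233.9 i$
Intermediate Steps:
$\sqrt{S - 37117} = \sqrt{-17590 - 37117} = \sqrt{-54707} = i \sqrt{54707}$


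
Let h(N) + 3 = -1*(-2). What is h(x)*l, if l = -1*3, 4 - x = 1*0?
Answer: 3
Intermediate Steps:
x = 4 (x = 4 - 0 = 4 - 1*0 = 4 + 0 = 4)
h(N) = -1 (h(N) = -3 - 1*(-2) = -3 + 2 = -1)
l = -3
h(x)*l = -1*(-3) = 3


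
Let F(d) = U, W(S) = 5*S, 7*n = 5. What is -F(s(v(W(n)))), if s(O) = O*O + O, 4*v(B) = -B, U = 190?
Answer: -190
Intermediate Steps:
n = 5/7 (n = (1/7)*5 = 5/7 ≈ 0.71429)
v(B) = -B/4 (v(B) = (-B)/4 = -B/4)
s(O) = O + O**2 (s(O) = O**2 + O = O + O**2)
F(d) = 190
-F(s(v(W(n)))) = -1*190 = -190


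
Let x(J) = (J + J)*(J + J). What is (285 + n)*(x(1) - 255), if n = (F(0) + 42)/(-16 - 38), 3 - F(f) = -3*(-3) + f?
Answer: -214103/3 ≈ -71368.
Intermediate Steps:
F(f) = -6 - f (F(f) = 3 - (-3*(-3) + f) = 3 - (9 + f) = 3 + (-9 - f) = -6 - f)
x(J) = 4*J² (x(J) = (2*J)*(2*J) = 4*J²)
n = -⅔ (n = ((-6 - 1*0) + 42)/(-16 - 38) = ((-6 + 0) + 42)/(-54) = (-6 + 42)*(-1/54) = 36*(-1/54) = -⅔ ≈ -0.66667)
(285 + n)*(x(1) - 255) = (285 - ⅔)*(4*1² - 255) = 853*(4*1 - 255)/3 = 853*(4 - 255)/3 = (853/3)*(-251) = -214103/3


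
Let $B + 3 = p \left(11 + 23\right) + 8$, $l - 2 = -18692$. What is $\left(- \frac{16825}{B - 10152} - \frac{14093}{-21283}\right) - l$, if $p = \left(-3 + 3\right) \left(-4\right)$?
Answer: $\frac{4036767340836}{215958601} \approx 18692.0$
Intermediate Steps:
$l = -18690$ ($l = 2 - 18692 = -18690$)
$p = 0$ ($p = 0 \left(-4\right) = 0$)
$B = 5$ ($B = -3 + \left(0 \left(11 + 23\right) + 8\right) = -3 + \left(0 \cdot 34 + 8\right) = -3 + \left(0 + 8\right) = -3 + 8 = 5$)
$\left(- \frac{16825}{B - 10152} - \frac{14093}{-21283}\right) - l = \left(- \frac{16825}{5 - 10152} - \frac{14093}{-21283}\right) - -18690 = \left(- \frac{16825}{5 - 10152} - - \frac{14093}{21283}\right) + 18690 = \left(- \frac{16825}{-10147} + \frac{14093}{21283}\right) + 18690 = \left(\left(-16825\right) \left(- \frac{1}{10147}\right) + \frac{14093}{21283}\right) + 18690 = \left(\frac{16825}{10147} + \frac{14093}{21283}\right) + 18690 = \frac{501088146}{215958601} + 18690 = \frac{4036767340836}{215958601}$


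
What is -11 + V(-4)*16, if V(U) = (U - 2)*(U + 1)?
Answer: 277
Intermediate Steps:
V(U) = (1 + U)*(-2 + U) (V(U) = (-2 + U)*(1 + U) = (1 + U)*(-2 + U))
-11 + V(-4)*16 = -11 + (-2 + (-4)² - 1*(-4))*16 = -11 + (-2 + 16 + 4)*16 = -11 + 18*16 = -11 + 288 = 277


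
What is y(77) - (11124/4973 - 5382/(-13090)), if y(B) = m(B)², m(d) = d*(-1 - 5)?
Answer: 6947149954617/32548285 ≈ 2.1344e+5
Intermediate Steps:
m(d) = -6*d (m(d) = d*(-6) = -6*d)
y(B) = 36*B² (y(B) = (-6*B)² = 36*B²)
y(77) - (11124/4973 - 5382/(-13090)) = 36*77² - (11124/4973 - 5382/(-13090)) = 36*5929 - (11124*(1/4973) - 5382*(-1/13090)) = 213444 - (11124/4973 + 2691/6545) = 213444 - 1*86188923/32548285 = 213444 - 86188923/32548285 = 6947149954617/32548285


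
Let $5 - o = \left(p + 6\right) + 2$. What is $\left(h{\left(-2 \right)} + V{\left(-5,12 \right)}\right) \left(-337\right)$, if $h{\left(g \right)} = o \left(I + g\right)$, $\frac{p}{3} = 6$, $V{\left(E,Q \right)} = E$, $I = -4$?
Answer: $-40777$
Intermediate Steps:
$p = 18$ ($p = 3 \cdot 6 = 18$)
$o = -21$ ($o = 5 - \left(\left(18 + 6\right) + 2\right) = 5 - \left(24 + 2\right) = 5 - 26 = -21$)
$h{\left(g \right)} = 84 - 21 g$ ($h{\left(g \right)} = - 21 \left(-4 + g\right) = 84 - 21 g$)
$\left(h{\left(-2 \right)} + V{\left(-5,12 \right)}\right) \left(-337\right) = \left(\left(84 - -42\right) - 5\right) \left(-337\right) = \left(\left(84 + 42\right) - 5\right) \left(-337\right) = \left(126 - 5\right) \left(-337\right) = 121 \left(-337\right) = -40777$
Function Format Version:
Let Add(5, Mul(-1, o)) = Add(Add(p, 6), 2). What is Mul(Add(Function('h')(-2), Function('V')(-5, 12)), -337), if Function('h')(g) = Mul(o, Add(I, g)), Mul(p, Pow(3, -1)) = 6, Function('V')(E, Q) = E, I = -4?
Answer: -40777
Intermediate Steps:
p = 18 (p = Mul(3, 6) = 18)
o = -21 (o = Add(5, Mul(-1, Add(Add(18, 6), 2))) = Add(5, Mul(-1, Add(24, 2))) = Add(5, Mul(-1, 26)) = Add(5, -26) = -21)
Function('h')(g) = Add(84, Mul(-21, g)) (Function('h')(g) = Mul(-21, Add(-4, g)) = Add(84, Mul(-21, g)))
Mul(Add(Function('h')(-2), Function('V')(-5, 12)), -337) = Mul(Add(Add(84, Mul(-21, -2)), -5), -337) = Mul(Add(Add(84, 42), -5), -337) = Mul(Add(126, -5), -337) = Mul(121, -337) = -40777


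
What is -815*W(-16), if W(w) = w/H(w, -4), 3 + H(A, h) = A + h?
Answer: -13040/23 ≈ -566.96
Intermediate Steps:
H(A, h) = -3 + A + h (H(A, h) = -3 + (A + h) = -3 + A + h)
W(w) = w/(-7 + w) (W(w) = w/(-3 + w - 4) = w/(-7 + w))
-815*W(-16) = -(-13040)/(-7 - 16) = -(-13040)/(-23) = -(-13040)*(-1)/23 = -815*16/23 = -13040/23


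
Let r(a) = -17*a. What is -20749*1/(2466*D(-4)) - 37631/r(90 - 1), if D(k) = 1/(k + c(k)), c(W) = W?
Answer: 171971971/1865529 ≈ 92.184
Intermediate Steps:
D(k) = 1/(2*k) (D(k) = 1/(k + k) = 1/(2*k))
-20749*1/(2466*D(-4)) - 37631/r(90 - 1) = -20749/(((1/2)/(-4))*2466) - 37631*(-1/(17*(90 - 1))) = -20749/(((1/2)*(-1/4))*2466) - 37631/((-17*89)) = -20749/((-1/8*2466)) - 37631/(-1513) = -20749/(-1233/4) - 37631*(-1/1513) = -20749*(-4/1233) + 37631/1513 = 82996/1233 + 37631/1513 = 171971971/1865529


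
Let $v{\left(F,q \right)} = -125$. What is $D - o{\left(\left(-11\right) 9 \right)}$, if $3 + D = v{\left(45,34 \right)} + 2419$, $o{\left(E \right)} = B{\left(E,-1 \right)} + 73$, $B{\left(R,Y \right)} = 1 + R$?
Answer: $2316$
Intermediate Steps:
$o{\left(E \right)} = 74 + E$ ($o{\left(E \right)} = \left(1 + E\right) + 73 = 74 + E$)
$D = 2291$ ($D = -3 + \left(-125 + 2419\right) = -3 + 2294 = 2291$)
$D - o{\left(\left(-11\right) 9 \right)} = 2291 - \left(74 - 99\right) = 2291 - -25 = 2291 + 25 = 2316$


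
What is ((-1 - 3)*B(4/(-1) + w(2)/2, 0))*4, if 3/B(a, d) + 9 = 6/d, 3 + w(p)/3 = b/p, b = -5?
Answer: 0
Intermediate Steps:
w(p) = -9 - 15/p (w(p) = -9 + 3*(-5/p) = -9 - 15/p)
B(a, d) = 3/(-9 + 6/d)
((-1 - 3)*B(4/(-1) + w(2)/2, 0))*4 = ((-1 - 3)*(-1*0/(-2 + 3*0)))*4 = -(-4)*0/(-2 + 0)*4 = -(-4)*0/(-2)*4 = -(-4)*0*(-1)/2*4 = -4*0*4 = 0*4 = 0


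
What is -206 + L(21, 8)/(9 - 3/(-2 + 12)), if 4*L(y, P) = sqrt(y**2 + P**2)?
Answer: -206 + 5*sqrt(505)/174 ≈ -205.35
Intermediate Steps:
L(y, P) = sqrt(P**2 + y**2)/4 (L(y, P) = sqrt(y**2 + P**2)/4 = sqrt(P**2 + y**2)/4)
-206 + L(21, 8)/(9 - 3/(-2 + 12)) = -206 + (sqrt(8**2 + 21**2)/4)/(9 - 3/(-2 + 12)) = -206 + (sqrt(64 + 441)/4)/(9 - 3/10) = -206 + (sqrt(505)/4)/(9 + (1/10)*(-3)) = -206 + (sqrt(505)/4)/(9 - 3/10) = -206 + (sqrt(505)/4)/(87/10) = -206 + (sqrt(505)/4)*(10/87) = -206 + 5*sqrt(505)/174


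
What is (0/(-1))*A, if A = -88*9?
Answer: 0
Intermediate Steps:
A = -792
(0/(-1))*A = (0/(-1))*(-792) = (0*(-1))*(-792) = 0*(-792) = 0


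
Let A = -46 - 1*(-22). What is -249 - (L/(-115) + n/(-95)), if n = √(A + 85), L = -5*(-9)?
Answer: -5718/23 + √61/95 ≈ -248.53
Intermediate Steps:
A = -24 (A = -46 + 22 = -24)
L = 45
n = √61 (n = √(-24 + 85) = √61 ≈ 7.8102)
-249 - (L/(-115) + n/(-95)) = -249 - (45/(-115) + √61/(-95)) = -249 - (45*(-1/115) + √61*(-1/95)) = -249 - (-9/23 - √61/95) = -249 + (9/23 + √61/95) = -5718/23 + √61/95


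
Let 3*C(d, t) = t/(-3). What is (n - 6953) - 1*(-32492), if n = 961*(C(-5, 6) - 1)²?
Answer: 253876/9 ≈ 28208.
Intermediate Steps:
C(d, t) = -t/9 (C(d, t) = (t/(-3))/3 = (t*(-⅓))/3 = (-t/3)/3 = -t/9)
n = 24025/9 (n = 961*(-⅑*6 - 1)² = 961*(-⅔ - 1)² = 961*(-5/3)² = 961*(25/9) = 24025/9 ≈ 2669.4)
(n - 6953) - 1*(-32492) = (24025/9 - 6953) - 1*(-32492) = -38552/9 + 32492 = 253876/9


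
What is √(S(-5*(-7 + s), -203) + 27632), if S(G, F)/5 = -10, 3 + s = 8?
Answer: √27582 ≈ 166.08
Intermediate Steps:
s = 5 (s = -3 + 8 = 5)
S(G, F) = -50 (S(G, F) = 5*(-10) = -50)
√(S(-5*(-7 + s), -203) + 27632) = √(-50 + 27632) = √27582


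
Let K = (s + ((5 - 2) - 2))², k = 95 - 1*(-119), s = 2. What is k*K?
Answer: 1926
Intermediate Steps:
k = 214 (k = 95 + 119 = 214)
K = 9 (K = (2 + ((5 - 2) - 2))² = (2 + (3 - 2))² = (2 + 1)² = 3² = 9)
k*K = 214*9 = 1926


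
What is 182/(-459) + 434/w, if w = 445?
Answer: 118216/204255 ≈ 0.57877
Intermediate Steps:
182/(-459) + 434/w = 182/(-459) + 434/445 = 182*(-1/459) + 434*(1/445) = -182/459 + 434/445 = 118216/204255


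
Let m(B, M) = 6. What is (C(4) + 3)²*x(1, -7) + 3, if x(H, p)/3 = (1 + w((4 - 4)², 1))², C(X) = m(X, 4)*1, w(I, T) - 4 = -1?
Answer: 3891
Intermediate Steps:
w(I, T) = 3 (w(I, T) = 4 - 1 = 3)
C(X) = 6 (C(X) = 6*1 = 6)
x(H, p) = 48 (x(H, p) = 3*(1 + 3)² = 3*4² = 3*16 = 48)
(C(4) + 3)²*x(1, -7) + 3 = (6 + 3)²*48 + 3 = 9²*48 + 3 = 81*48 + 3 = 3888 + 3 = 3891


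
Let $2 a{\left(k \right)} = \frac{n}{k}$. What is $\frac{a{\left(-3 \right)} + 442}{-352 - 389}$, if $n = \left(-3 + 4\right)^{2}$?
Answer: $- \frac{2651}{4446} \approx -0.59627$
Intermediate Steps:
$n = 1$ ($n = 1^{2} = 1$)
$a{\left(k \right)} = \frac{1}{2 k}$ ($a{\left(k \right)} = \frac{1 \frac{1}{k}}{2} = \frac{1}{2 k}$)
$\frac{a{\left(-3 \right)} + 442}{-352 - 389} = \frac{\frac{1}{2 \left(-3\right)} + 442}{-352 - 389} = \frac{\frac{1}{2} \left(- \frac{1}{3}\right) + 442}{-741} = \left(- \frac{1}{6} + 442\right) \left(- \frac{1}{741}\right) = \frac{2651}{6} \left(- \frac{1}{741}\right) = - \frac{2651}{4446}$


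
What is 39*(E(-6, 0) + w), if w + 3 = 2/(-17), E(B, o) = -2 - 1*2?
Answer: -4719/17 ≈ -277.59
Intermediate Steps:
E(B, o) = -4 (E(B, o) = -2 - 2 = -4)
w = -53/17 (w = -3 + 2/(-17) = -3 + 2*(-1/17) = -3 - 2/17 = -53/17 ≈ -3.1176)
39*(E(-6, 0) + w) = 39*(-4 - 53/17) = 39*(-121/17) = -4719/17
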